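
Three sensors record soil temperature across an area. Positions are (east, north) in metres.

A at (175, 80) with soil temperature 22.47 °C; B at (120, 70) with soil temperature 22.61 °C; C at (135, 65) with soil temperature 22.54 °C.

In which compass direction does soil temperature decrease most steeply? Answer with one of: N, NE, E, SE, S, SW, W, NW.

Differences from A: to B (Δx, Δy, Δh) = (-55, -10, +0.14); to C = (-40, -15, +0.07).
Determinant of the coordinate differences = (-55)·(-15) − (-40)·(-10) = 425.
∂T/∂x = [(+0.14)·(-15) − (+0.07)·(-10)] / 425 = -0.003294
∂T/∂y = [(-55)·(+0.07) − (-40)·(+0.14)] / 425 = +0.004118
Steepest decrease is along −∇f = (+0.003294 E, -0.004118 N) → southeast.

SE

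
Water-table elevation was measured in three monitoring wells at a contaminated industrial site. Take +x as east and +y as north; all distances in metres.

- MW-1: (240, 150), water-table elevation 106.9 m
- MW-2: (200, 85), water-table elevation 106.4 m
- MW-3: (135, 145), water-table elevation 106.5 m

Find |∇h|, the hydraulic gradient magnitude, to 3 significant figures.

0.00655

Three-point gradient (reference MW-1): Δ to MW-2 = (-40, -65, -0.5), Δ to MW-3 = (-105, -5, -0.4).
∂h/∂x = +0.003547, ∂h/∂y = +0.005509 (det = -6625).
|∇h| = √(0.003547² + 0.005509²) = 0.006552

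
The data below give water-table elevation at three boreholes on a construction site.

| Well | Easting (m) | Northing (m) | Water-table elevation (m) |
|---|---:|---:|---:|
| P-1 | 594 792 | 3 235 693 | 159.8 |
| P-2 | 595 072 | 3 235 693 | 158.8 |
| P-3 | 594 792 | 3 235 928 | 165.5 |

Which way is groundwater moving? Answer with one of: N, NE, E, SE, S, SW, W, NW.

S

∂h/∂x = (158.8 − 159.8) / (595072 − 594792) = -0.003571
∂h/∂y = (165.5 − 159.8) / (3235928 − 3235693) = +0.02426
Flow = −∇h = (+0.003571 east, -0.02426 north), which points south.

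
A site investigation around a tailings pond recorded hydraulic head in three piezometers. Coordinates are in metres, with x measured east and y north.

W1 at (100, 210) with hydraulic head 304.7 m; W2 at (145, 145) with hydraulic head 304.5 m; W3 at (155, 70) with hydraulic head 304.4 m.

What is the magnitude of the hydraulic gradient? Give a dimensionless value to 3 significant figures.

0.00325

Three-point gradient (reference W1): Δ to W2 = (45, -65, -0.2), Δ to W3 = (55, -140, -0.3).
∂h/∂x = -0.003119, ∂h/∂y = +0.0009174 (det = -2725).
|∇h| = √(-0.003119² + 0.0009174²) = 0.003251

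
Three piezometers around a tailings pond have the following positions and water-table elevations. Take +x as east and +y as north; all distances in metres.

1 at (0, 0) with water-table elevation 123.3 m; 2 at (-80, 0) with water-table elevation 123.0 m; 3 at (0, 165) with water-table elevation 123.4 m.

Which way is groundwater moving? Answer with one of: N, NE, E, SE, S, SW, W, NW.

∂h/∂x = (123.0 − 123.3) / (-80 − 0) = +0.003750
∂h/∂y = (123.4 − 123.3) / (165 − 0) = +0.0006061
Flow = −∇h = (-0.003750 east, -0.0006061 north), which points west.

W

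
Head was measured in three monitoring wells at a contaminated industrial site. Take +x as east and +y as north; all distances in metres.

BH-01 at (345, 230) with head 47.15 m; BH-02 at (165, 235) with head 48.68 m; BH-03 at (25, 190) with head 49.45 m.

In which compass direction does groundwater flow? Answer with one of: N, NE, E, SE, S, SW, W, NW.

SE

Taking BH-01 as reference: BH-02−BH-01 = (-180, 5, +1.53); BH-03−BH-01 = (-320, -40, +2.30).
Determinant of the coordinate differences = (-180)·(-40) − (-320)·5 = 8800.
∂h/∂x = [(+1.53)·(-40) − (+2.30)·5] / 8800 = -0.008261
∂h/∂y = [(-180)·(+2.30) − (-320)·(+1.53)] / 8800 = +0.008591
Flow = −∇h = (+0.008261 east, -0.008591 north), which points southeast.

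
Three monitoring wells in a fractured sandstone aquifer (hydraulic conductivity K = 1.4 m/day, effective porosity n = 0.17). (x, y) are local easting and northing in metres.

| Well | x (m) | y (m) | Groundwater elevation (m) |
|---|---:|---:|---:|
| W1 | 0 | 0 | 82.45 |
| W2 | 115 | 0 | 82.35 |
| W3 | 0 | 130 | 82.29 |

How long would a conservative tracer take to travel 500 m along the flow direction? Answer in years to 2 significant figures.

∂h/∂x = (82.35 − 82.45) / (115 − 0) = -0.0008696
∂h/∂y = (82.29 − 82.45) / (130 − 0) = -0.001231
|∇h| = √(-0.0008696² + -0.001231²) = 0.001507
Seepage velocity v = K·i/n = 1.4 × 0.001507 / 0.17 = 0.01241 m/day.
t = 500 / 0.01241 = 4.029e+04 days = 110 years.

110 years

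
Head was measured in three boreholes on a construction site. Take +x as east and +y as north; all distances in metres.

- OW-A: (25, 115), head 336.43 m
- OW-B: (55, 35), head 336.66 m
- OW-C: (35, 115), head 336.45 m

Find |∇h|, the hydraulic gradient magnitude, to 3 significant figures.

With h = a·x + b·y + c and OW-A as origin, the differences give:
  30·a + (-80)·b = +0.23
  10·a + 0·b = +0.02
Eliminate b (×0 and ×(-80), subtract): 800·a = 1.600 → a = ∂h/∂x = +0.002000
Back-substitute: b = ∂h/∂y = -0.002125.
|∇h| = √(0.002000² + -0.002125²) = 0.002918

0.00292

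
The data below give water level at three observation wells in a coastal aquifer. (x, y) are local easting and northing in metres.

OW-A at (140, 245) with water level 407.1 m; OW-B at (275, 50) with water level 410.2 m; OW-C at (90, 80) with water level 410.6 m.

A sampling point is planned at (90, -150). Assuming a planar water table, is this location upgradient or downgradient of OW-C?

Differences from OW-A: to OW-B (Δx, Δy, Δh) = (135, -195, +3.1); to OW-C = (-50, -165, +3.5).
Solve a·Δx + b·Δy = Δh: det = 135·(-165) − (-50)·(-195) = -32025.
∂h/∂x = [(+3.1)·(-165) − (+3.5)·(-195)] / -32025 = -0.005340
∂h/∂y = [135·(+3.5) − (-50)·(+3.1)] / -32025 = -0.01959
Head at (90, -150) = 407.1 + (-0.005340)·(-50) + (-0.01959)·(-395) = 415.11 m.
That is higher than the 410.6 m at OW-C, so the point is upgradient.

upgradient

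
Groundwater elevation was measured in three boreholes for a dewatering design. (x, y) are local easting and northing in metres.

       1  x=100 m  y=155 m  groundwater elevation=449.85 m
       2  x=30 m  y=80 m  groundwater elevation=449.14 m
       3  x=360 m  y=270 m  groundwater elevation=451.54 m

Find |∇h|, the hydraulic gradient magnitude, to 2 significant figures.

0.0070

With h = a·x + b·y + c and 1 as origin, the differences give:
  (-70)·a + (-75)·b = -0.71
  260·a + 115·b = +1.69
Eliminate b (×115 and ×(-75), subtract): 11450·a = 45.100 → a = ∂h/∂x = +0.003939
Back-substitute: b = ∂h/∂y = +0.005790.
|∇h| = √(0.003939² + 0.005790²) = 0.007003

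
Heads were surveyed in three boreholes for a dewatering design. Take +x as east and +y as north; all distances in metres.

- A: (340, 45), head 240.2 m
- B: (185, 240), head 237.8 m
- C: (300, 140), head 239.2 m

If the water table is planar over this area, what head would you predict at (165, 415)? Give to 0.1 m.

236.2 m

Three-point gradient (reference A): Δ to B = (-155, 195, -2.4), Δ to C = (-40, 95, -1.0).
∂h/∂x = +0.004765, ∂h/∂y = -0.008520 (det = -6925).
h(165, 415) = 240.2 + (+0.004765)·(-175) + (-0.008520)·(370) = 240.2 -0.834 -3.152 = 236.214 m.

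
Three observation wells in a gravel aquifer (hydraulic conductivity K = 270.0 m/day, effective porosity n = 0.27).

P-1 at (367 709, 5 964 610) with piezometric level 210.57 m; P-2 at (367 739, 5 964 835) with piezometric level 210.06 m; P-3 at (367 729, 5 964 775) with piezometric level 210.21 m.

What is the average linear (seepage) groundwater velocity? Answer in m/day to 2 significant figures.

7.1 m/day

Differences from P-1: to P-2 (Δx, Δy, Δh) = (30, 225, -0.51); to P-3 = (20, 165, -0.36).
Determinant of the coordinate differences = 30·165 − 20·225 = 450.
∂h/∂x = [(-0.51)·165 − (-0.36)·225] / 450 = -0.007000
∂h/∂y = [30·(-0.36) − 20·(-0.51)] / 450 = -0.001333
|∇h| = √(-0.007000² + -0.001333²) = 0.007126
Seepage velocity v = K·i/n = 270.0 × 0.007126 / 0.27 = 7.126 m/day.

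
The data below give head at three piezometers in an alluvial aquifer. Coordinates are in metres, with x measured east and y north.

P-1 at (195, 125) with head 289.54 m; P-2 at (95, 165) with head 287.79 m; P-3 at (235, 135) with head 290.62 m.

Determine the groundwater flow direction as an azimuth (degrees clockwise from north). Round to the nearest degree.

238°

Taking P-1 as reference: P-2−P-1 = (-100, 40, -1.75); P-3−P-1 = (40, 10, +1.08).
Determinant of the coordinate differences = (-100)·10 − 40·40 = -2600.
∂h/∂x = [(-1.75)·10 − (+1.08)·40] / -2600 = +0.02335
∂h/∂y = [(-100)·(+1.08) − 40·(-1.75)] / -2600 = +0.01462
Flow direction (−∇h) has components (-0.02335 E, -0.01462 N).
Azimuth = atan2(E, N) = atan2(-0.02335, -0.01462) = 238.0° ≈ 238°.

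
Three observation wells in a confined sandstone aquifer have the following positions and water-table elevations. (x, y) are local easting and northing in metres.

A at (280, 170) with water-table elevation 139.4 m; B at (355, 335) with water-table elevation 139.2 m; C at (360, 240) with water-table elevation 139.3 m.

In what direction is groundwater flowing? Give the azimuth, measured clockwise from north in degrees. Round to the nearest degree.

016°

Differences from A: to B (Δx, Δy, Δh) = (75, 165, -0.2); to C = (80, 70, -0.1).
Determinant of the coordinate differences = 75·70 − 80·165 = -7950.
∂h/∂x = [(-0.2)·70 − (-0.1)·165] / -7950 = -0.0003145
∂h/∂y = [75·(-0.1) − 80·(-0.2)] / -7950 = -0.001069
Flow direction (−∇h) has components (+0.0003145 E, +0.001069 N).
Azimuth = atan2(E, N) = atan2(+0.0003145, +0.001069) = 16.4° ≈ 016°.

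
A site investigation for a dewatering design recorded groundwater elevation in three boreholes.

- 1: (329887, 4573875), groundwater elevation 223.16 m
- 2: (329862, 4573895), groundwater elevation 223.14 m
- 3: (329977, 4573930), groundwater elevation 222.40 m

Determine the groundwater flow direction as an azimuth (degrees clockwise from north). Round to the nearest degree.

With h = a·x + b·y + c and 1 as origin, the differences give:
  (-25)·a + 20·b = -0.02
  90·a + 55·b = -0.76
Eliminate b (×55 and ×20, subtract): -3175·a = 14.100 → a = ∂h/∂x = -0.004441
Back-substitute: b = ∂h/∂y = -0.006551.
Flow direction (−∇h) has components (+0.004441 E, +0.006551 N).
Azimuth = atan2(E, N) = atan2(+0.004441, +0.006551) = 34.1° ≈ 034°.

034°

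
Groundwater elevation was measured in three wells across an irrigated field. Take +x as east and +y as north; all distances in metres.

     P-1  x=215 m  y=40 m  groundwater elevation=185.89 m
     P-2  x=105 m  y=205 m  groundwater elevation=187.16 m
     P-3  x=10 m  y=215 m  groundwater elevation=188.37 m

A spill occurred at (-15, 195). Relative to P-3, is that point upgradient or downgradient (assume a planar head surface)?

upgradient

Taking P-1 as reference: P-2−P-1 = (-110, 165, +1.27); P-3−P-1 = (-205, 175, +2.48).
Solve a·Δx + b·Δy = Δh: det = (-110)·175 − (-205)·165 = 14575.
∂h/∂x = [(+1.27)·175 − (+2.48)·165] / 14575 = -0.01283
∂h/∂y = [(-110)·(+2.48) − (-205)·(+1.27)] / 14575 = -0.0008542
Head at (-15, 195) = 185.89 + (-0.01283)·(-230) + (-0.0008542)·(155) = 188.71 m.
That is higher than the 188.37 m at P-3, so the point is upgradient.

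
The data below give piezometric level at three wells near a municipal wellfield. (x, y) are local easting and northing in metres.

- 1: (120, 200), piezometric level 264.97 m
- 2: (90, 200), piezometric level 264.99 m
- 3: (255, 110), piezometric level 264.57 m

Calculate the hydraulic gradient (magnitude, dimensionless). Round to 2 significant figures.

With h = a·x + b·y + c and 1 as origin, the differences give:
  (-30)·a + 0·b = +0.02
  135·a + (-90)·b = -0.40
Eliminate b (×(-90) and ×0, subtract): 2700·a = -1.800 → a = ∂h/∂x = -0.0006667
Back-substitute: b = ∂h/∂y = +0.003444.
|∇h| = √(-0.0006667² + 0.003444²) = 0.003508

0.0035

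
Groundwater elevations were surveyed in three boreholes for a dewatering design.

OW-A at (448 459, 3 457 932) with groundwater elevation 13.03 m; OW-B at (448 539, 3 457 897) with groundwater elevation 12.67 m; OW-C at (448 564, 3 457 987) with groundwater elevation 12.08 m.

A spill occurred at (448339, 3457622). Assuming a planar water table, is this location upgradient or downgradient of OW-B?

Differences from OW-A: to OW-B (Δx, Δy, Δh) = (80, -35, -0.36); to OW-C = (105, 55, -0.95).
Solve a·Δx + b·Δy = Δh: det = 80·55 − 105·(-35) = 8075.
∂h/∂x = [(-0.36)·55 − (-0.95)·(-35)] / 8075 = -0.006570
∂h/∂y = [80·(-0.95) − 105·(-0.36)] / 8075 = -0.004731
Head at (448339, 3457622) = 13.03 + (-0.006570)·(-120) + (-0.004731)·(-310) = 15.28 m.
That is higher than the 12.67 m at OW-B, so the point is upgradient.

upgradient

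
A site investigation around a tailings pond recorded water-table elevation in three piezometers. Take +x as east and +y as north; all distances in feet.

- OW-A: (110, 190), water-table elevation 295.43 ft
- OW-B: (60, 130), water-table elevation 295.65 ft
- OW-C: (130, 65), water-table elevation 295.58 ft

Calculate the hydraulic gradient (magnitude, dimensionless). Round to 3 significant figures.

With h = a·x + b·y + c and OW-A as origin, the differences give:
  (-50)·a + (-60)·b = +0.22
  20·a + (-125)·b = +0.15
Eliminate b (×(-125) and ×(-60), subtract): 7450·a = -18.500 → a = ∂h/∂x = -0.002483
Back-substitute: b = ∂h/∂y = -0.001597.
|∇h| = √(-0.002483² + -0.001597²) = 0.002952

0.00295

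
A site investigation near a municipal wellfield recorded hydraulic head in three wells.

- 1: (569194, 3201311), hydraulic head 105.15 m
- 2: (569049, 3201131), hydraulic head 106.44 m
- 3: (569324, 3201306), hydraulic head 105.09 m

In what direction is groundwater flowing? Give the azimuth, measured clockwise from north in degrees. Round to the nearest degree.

With h = a·x + b·y + c and 1 as origin, the differences give:
  (-145)·a + (-180)·b = +1.29
  130·a + (-5)·b = -0.06
Eliminate b (×(-5) and ×(-180), subtract): 24125·a = -17.250 → a = ∂h/∂x = -0.0007150
Back-substitute: b = ∂h/∂y = -0.006591.
Flow direction (−∇h) has components (+0.0007150 E, +0.006591 N).
Azimuth = atan2(E, N) = atan2(+0.0007150, +0.006591) = 6.2° ≈ 006°.

006°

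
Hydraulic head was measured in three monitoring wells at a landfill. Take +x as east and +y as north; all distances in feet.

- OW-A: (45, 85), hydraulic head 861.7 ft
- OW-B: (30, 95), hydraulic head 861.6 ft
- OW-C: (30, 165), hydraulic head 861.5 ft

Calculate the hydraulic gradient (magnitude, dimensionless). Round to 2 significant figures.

Taking OW-A as reference: OW-B−OW-A = (-15, 10, -0.1); OW-C−OW-A = (-15, 80, -0.2).
Solve a·Δx + b·Δy = Δh: det = (-15)·80 − (-15)·10 = -1050.
∂h/∂x = [(-0.1)·80 − (-0.2)·10] / -1050 = +0.005714
∂h/∂y = [(-15)·(-0.2) − (-15)·(-0.1)] / -1050 = -0.001429
|∇h| = √(0.005714² + -0.001429²) = 0.00589

0.0059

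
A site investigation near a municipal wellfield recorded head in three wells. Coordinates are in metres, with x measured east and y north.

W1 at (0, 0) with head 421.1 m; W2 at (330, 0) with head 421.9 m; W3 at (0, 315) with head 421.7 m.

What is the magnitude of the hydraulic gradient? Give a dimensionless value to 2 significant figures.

0.0031

∂h/∂x = (421.9 − 421.1) / (330 − 0) = +0.002424
∂h/∂y = (421.7 − 421.1) / (315 − 0) = +0.001905
|∇h| = √(0.002424² + 0.001905²) = 0.003083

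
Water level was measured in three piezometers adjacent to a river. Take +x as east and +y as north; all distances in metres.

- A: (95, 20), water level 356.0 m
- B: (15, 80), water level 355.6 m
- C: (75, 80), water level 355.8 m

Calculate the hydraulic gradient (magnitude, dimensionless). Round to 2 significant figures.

With h = a·x + b·y + c and A as origin, the differences give:
  (-80)·a + 60·b = -0.4
  (-20)·a + 60·b = -0.2
Eliminate b (×60 and ×60, subtract): -3600·a = -12.00 → a = ∂h/∂x = +0.003333
Back-substitute: b = ∂h/∂y = -0.002222.
|∇h| = √(0.003333² + -0.002222²) = 0.004006

0.0040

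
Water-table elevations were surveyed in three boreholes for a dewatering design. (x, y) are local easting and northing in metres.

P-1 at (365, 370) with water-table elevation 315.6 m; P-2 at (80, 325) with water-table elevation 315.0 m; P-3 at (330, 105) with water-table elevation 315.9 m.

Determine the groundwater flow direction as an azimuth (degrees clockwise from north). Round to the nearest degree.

With h = a·x + b·y + c and P-1 as origin, the differences give:
  (-285)·a + (-45)·b = -0.6
  (-35)·a + (-265)·b = +0.3
Eliminate b (×(-265) and ×(-45), subtract): 73950·a = 172.50 → a = ∂h/∂x = +0.002333
Back-substitute: b = ∂h/∂y = -0.001440.
Flow direction (−∇h) has components (-0.002333 E, +0.001440 N).
Azimuth = atan2(E, N) = atan2(-0.002333, +0.001440) = 301.7° ≈ 302°.

302°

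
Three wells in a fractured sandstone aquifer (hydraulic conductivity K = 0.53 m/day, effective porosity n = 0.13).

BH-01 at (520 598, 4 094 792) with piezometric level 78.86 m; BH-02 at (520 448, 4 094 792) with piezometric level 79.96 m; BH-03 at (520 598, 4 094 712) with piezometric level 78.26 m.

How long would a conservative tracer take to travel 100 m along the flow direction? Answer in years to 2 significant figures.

∂h/∂x = (79.96 − 78.86) / (520448 − 520598) = -0.007333
∂h/∂y = (78.26 − 78.86) / (4094712 − 4094792) = +0.007500
|∇h| = √(-0.007333² + 0.007500²) = 0.01049
Seepage velocity v = K·i/n = 0.53 × 0.01049 / 0.13 = 0.04277 m/day.
t = 100 / 0.04277 = 2338 days = 6.4 years.

6.4 years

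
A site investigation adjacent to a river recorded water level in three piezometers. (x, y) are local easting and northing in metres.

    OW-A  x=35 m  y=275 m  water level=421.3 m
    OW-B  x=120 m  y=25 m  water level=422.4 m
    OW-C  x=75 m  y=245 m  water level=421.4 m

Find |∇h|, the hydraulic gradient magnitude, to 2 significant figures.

Taking OW-A as reference: OW-B−OW-A = (85, -250, +1.1); OW-C−OW-A = (40, -30, +0.1).
Determinant of the coordinate differences = 85·(-30) − 40·(-250) = 7450.
∂h/∂x = [(+1.1)·(-30) − (+0.1)·(-250)] / 7450 = -0.001074
∂h/∂y = [85·(+0.1) − 40·(+1.1)] / 7450 = -0.004765
|∇h| = √(-0.001074² + -0.004765²) = 0.004885

0.0049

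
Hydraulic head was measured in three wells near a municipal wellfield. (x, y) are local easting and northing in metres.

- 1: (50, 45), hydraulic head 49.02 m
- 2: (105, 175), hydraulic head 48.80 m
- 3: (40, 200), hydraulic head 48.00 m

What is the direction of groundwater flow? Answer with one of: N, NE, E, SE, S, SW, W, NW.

NW

With h = a·x + b·y + c and 1 as origin, the differences give:
  55·a + 130·b = -0.22
  (-10)·a + 155·b = -1.02
Eliminate b (×155 and ×130, subtract): 9825·a = 98.500 → a = ∂h/∂x = +0.01003
Back-substitute: b = ∂h/∂y = -0.005934.
Flow = −∇h = (-0.01003 east, +0.005934 north), which points northwest.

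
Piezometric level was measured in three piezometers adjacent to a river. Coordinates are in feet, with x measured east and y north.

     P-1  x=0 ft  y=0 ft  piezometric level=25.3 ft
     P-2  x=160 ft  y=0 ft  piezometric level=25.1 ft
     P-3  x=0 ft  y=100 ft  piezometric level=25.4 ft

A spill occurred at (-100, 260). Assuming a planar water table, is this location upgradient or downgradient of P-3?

∂h/∂x = (25.1 − 25.3) / (160 − 0) = -0.001250
∂h/∂y = (25.4 − 25.3) / (100 − 0) = +0.0010000
Head at (-100, 260) = 25.3 + (-0.001250)·(-100) + (+0.0010000)·(260) = 25.68 ft.
That is higher than the 25.4 ft at P-3, so the point is upgradient.

upgradient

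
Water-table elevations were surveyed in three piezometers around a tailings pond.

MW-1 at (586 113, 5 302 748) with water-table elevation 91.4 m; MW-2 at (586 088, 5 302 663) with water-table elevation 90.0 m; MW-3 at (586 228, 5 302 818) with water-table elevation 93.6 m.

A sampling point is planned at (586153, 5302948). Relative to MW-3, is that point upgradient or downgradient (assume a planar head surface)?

Three-point gradient (reference MW-1): Δ to MW-2 = (-25, -85, -1.4), Δ to MW-3 = (115, 70, +2.2).
∂h/∂x = +0.01109, ∂h/∂y = +0.01321 (det = 8025).
Head at (586153, 5302948) = 91.4 + (+0.01109)·(40) + (+0.01321)·(200) = 94.49 m.
That is higher than the 93.6 m at MW-3, so the point is upgradient.

upgradient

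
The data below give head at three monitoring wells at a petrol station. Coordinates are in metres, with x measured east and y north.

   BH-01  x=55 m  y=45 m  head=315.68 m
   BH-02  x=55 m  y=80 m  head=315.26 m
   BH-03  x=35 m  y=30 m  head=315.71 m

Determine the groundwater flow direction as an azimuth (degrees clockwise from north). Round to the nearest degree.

Differences from BH-01: to BH-02 (Δx, Δy, Δh) = (0, 35, -0.42); to BH-03 = (-20, -15, +0.03).
Solve a·Δx + b·Δy = Δh: det = 0·(-15) − (-20)·35 = 700.
∂h/∂x = [(-0.42)·(-15) − (+0.03)·35] / 700 = +0.007500
∂h/∂y = [0·(+0.03) − (-20)·(-0.42)] / 700 = -0.01200
Flow direction (−∇h) has components (-0.007500 E, +0.01200 N).
Azimuth = atan2(E, N) = atan2(-0.007500, +0.01200) = 328.0° ≈ 328°.

328°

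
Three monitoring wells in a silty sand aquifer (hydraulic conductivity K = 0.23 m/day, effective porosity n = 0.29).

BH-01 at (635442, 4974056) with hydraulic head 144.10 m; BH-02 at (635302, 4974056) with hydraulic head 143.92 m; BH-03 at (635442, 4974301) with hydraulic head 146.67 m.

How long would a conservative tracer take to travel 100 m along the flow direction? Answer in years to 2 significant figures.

∂h/∂x = (143.92 − 144.10) / (635302 − 635442) = +0.001286
∂h/∂y = (146.67 − 144.10) / (4974301 − 4974056) = +0.01049
|∇h| = √(0.001286² + 0.01049²) = 0.01057
Seepage velocity v = K·i/n = 0.23 × 0.01057 / 0.29 = 0.008383 m/day.
t = 100 / 0.008383 = 1.193e+04 days = 32.7 years.

33 years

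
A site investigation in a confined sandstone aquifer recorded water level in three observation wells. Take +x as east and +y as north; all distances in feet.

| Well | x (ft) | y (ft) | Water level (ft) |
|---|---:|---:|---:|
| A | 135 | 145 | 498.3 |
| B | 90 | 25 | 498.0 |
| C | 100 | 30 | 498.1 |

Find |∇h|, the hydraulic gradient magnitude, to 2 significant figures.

With h = a·x + b·y + c and A as origin, the differences give:
  (-45)·a + (-120)·b = -0.3
  (-35)·a + (-115)·b = -0.2
Eliminate b (×(-115) and ×(-120), subtract): 975·a = 10.50 → a = ∂h/∂x = +0.01077
Back-substitute: b = ∂h/∂y = -0.001538.
|∇h| = √(0.01077² + -0.001538²) = 0.01088

0.011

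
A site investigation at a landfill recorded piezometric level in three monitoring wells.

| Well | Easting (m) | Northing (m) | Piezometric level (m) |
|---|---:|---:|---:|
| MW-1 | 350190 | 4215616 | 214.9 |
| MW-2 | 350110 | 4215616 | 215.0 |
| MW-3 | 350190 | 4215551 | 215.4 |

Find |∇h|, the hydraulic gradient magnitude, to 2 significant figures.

0.0078

∂h/∂x = (215.0 − 214.9) / (350110 − 350190) = -0.001250
∂h/∂y = (215.4 − 214.9) / (4215551 − 4215616) = -0.007692
|∇h| = √(-0.001250² + -0.007692²) = 0.007793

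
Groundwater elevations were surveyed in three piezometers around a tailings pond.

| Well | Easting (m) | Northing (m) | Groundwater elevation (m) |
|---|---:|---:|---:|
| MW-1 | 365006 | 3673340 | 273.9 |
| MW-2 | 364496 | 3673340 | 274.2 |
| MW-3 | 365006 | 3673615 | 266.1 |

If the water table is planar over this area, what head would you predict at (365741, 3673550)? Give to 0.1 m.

267.5 m

∂h/∂x = (274.2 − 273.9) / (364496 − 365006) = -0.0005882
∂h/∂y = (266.1 − 273.9) / (3673615 − 3673340) = -0.02836
h(365741, 3673550) = 273.9 + (-0.0005882)·(735) + (-0.02836)·(210) = 273.9 -0.432 -5.956 = 267.511 m.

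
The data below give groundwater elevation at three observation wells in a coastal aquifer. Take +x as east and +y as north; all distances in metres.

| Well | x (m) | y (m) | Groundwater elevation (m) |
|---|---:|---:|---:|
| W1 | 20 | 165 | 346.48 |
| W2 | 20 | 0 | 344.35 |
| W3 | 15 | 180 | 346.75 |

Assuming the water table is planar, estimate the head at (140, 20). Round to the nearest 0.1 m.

Taking W1 as reference: W2−W1 = (0, -165, -2.13); W3−W1 = (-5, 15, +0.27).
Determinant of the coordinate differences = 0·15 − (-5)·(-165) = -825.
∂h/∂x = [(-2.13)·15 − (+0.27)·(-165)] / -825 = -0.01527
∂h/∂y = [0·(+0.27) − (-5)·(-2.13)] / -825 = +0.01291
h(140, 20) = 346.48 + (-0.01527)·(120) + (+0.01291)·(-145) = 346.48 -1.833 -1.872 = 342.775 m.

342.8 m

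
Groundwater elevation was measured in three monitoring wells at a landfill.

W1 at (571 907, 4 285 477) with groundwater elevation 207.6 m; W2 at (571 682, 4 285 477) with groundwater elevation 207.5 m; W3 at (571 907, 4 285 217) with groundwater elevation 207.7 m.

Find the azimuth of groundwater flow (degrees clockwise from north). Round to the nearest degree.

∂h/∂x = (207.5 − 207.6) / (571682 − 571907) = +0.0004444
∂h/∂y = (207.7 − 207.6) / (4285217 − 4285477) = -0.0003846
Flow direction (−∇h) has components (-0.0004444 E, +0.0003846 N).
Azimuth = atan2(E, N) = atan2(-0.0004444, +0.0003846) = 310.9° ≈ 311°.

311°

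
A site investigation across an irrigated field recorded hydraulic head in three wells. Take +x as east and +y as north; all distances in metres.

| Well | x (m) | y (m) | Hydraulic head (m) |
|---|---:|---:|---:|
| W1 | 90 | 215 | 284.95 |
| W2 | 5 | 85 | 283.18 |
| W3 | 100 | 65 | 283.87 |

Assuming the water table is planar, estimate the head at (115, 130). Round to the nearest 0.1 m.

Taking W1 as reference: W2−W1 = (-85, -130, -1.77); W3−W1 = (10, -150, -1.08).
Solve a·Δx + b·Δy = Δh: det = (-85)·(-150) − 10·(-130) = 14050.
∂h/∂x = [(-1.77)·(-150) − (-1.08)·(-130)] / 14050 = +0.008904
∂h/∂y = [(-85)·(-1.08) − 10·(-1.77)] / 14050 = +0.007794
h(115, 130) = 284.95 + (+0.008904)·(25) + (+0.007794)·(-85) = 284.95 +0.223 -0.662 = 284.510 m.

284.5 m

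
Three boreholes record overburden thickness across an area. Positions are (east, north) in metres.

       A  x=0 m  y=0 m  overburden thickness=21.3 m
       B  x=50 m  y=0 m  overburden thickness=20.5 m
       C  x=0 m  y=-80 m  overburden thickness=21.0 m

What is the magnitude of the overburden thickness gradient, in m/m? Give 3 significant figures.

0.0164 m/m

∂d/∂x = (20.5 − 21.3) / (50 − 0) = -0.01600
∂d/∂y = (21.0 − 21.3) / (-80 − 0) = +0.003750
|∇f| = √(-0.01600² + 0.003750²) = 0.01643 m/m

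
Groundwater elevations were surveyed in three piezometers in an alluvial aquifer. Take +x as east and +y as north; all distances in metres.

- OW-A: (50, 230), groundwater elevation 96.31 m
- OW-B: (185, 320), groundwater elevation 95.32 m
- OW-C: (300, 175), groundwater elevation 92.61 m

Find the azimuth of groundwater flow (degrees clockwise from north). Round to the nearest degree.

Taking OW-A as reference: OW-B−OW-A = (135, 90, -0.99); OW-C−OW-A = (250, -55, -3.70).
Solve a·Δx + b·Δy = Δh: det = 135·(-55) − 250·90 = -29925.
∂h/∂x = [(-0.99)·(-55) − (-3.70)·90] / -29925 = -0.01295
∂h/∂y = [135·(-3.70) − 250·(-0.99)] / -29925 = +0.008421
Flow direction (−∇h) has components (+0.01295 E, -0.008421 N).
Azimuth = atan2(E, N) = atan2(+0.01295, -0.008421) = 123.0° ≈ 123°.

123°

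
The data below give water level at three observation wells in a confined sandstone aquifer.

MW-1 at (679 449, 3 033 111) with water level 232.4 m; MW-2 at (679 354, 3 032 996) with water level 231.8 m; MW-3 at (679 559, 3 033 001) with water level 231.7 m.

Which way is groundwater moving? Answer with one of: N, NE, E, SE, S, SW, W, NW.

S

Differences from MW-1: to MW-2 (Δx, Δy, Δh) = (-95, -115, -0.6); to MW-3 = (110, -110, -0.7).
Solve a·Δx + b·Δy = Δh: det = (-95)·(-110) − 110·(-115) = 23100.
∂h/∂x = [(-0.6)·(-110) − (-0.7)·(-115)] / 23100 = -0.0006277
∂h/∂y = [(-95)·(-0.7) − 110·(-0.6)] / 23100 = +0.005736
Flow = −∇h = (+0.0006277 east, -0.005736 north), which points south.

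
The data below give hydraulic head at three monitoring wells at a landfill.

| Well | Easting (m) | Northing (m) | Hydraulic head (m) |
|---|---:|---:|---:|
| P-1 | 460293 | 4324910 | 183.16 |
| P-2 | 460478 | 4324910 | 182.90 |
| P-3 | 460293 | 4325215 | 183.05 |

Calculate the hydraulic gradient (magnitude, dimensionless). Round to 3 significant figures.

∂h/∂x = (182.90 − 183.16) / (460478 − 460293) = -0.001405
∂h/∂y = (183.05 − 183.16) / (4325215 − 4324910) = -0.0003607
|∇h| = √(-0.001405² + -0.0003607²) = 0.001451

0.00145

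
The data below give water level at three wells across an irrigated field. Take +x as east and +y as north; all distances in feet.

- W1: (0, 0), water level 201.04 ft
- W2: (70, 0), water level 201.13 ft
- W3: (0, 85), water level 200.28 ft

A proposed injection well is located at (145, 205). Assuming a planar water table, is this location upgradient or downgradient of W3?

downgradient

∂h/∂x = (201.13 − 201.04) / (70 − 0) = +0.001286
∂h/∂y = (200.28 − 201.04) / (85 − 0) = -0.008941
Head at (145, 205) = 201.04 + (+0.001286)·(145) + (-0.008941)·(205) = 199.39 ft.
That is lower than the 200.28 ft at W3, so the point is downgradient.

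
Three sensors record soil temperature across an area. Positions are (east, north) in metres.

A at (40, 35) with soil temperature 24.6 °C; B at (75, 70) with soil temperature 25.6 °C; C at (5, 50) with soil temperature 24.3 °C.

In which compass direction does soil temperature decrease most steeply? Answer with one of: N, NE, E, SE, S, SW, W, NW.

SW

Three-point gradient (reference A): Δ to B = (35, 35, +1.0), Δ to C = (-35, 15, -0.3).
∂T/∂x = +0.01457, ∂T/∂y = +0.01400 (det = 1750).
Steepest decrease is along −∇f = (-0.01457 E, -0.01400 N) → southwest.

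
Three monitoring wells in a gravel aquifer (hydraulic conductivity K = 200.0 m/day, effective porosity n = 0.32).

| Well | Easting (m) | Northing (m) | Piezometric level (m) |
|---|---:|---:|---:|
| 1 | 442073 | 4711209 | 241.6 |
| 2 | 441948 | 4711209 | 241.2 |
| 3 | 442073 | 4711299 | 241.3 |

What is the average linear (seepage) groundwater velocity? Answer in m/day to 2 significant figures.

∂h/∂x = (241.2 − 241.6) / (441948 − 442073) = +0.003200
∂h/∂y = (241.3 − 241.6) / (4711299 − 4711209) = -0.003333
|∇h| = √(0.003200² + -0.003333²) = 0.00462
Seepage velocity v = K·i/n = 200.0 × 0.00462 / 0.32 = 2.888 m/day.

2.9 m/day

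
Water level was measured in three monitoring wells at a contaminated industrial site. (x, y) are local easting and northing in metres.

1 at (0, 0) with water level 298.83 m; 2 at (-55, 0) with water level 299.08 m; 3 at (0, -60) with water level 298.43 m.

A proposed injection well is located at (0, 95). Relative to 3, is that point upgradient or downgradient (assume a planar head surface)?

upgradient

∂h/∂x = (299.08 − 298.83) / (-55 − 0) = -0.004545
∂h/∂y = (298.43 − 298.83) / (-60 − 0) = +0.006667
Head at (0, 95) = 298.83 + (-0.004545)·(0) + (+0.006667)·(95) = 299.46 m.
That is higher than the 298.43 m at 3, so the point is upgradient.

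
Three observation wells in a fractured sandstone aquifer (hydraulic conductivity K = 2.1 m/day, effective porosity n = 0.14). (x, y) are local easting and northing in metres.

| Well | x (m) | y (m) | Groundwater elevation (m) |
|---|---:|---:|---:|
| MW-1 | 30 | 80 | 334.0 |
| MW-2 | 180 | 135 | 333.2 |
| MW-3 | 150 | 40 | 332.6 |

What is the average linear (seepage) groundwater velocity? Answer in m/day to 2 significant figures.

0.19 m/day

Taking MW-1 as reference: MW-2−MW-1 = (150, 55, -0.8); MW-3−MW-1 = (120, -40, -1.4).
Determinant of the coordinate differences = 150·(-40) − 120·55 = -12600.
∂h/∂x = [(-0.8)·(-40) − (-1.4)·55] / -12600 = -0.008651
∂h/∂y = [150·(-1.4) − 120·(-0.8)] / -12600 = +0.009048
|∇h| = √(-0.008651² + 0.009048²) = 0.01252
Seepage velocity v = K·i/n = 2.1 × 0.01252 / 0.14 = 0.1878 m/day.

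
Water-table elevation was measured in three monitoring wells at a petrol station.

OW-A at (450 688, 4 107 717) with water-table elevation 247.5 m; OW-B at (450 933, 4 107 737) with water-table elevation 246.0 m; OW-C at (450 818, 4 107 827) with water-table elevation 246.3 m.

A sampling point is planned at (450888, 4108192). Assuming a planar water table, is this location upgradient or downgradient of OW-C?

Three-point gradient (reference OW-A): Δ to OW-B = (245, 20, -1.5), Δ to OW-C = (130, 110, -1.2).
∂h/∂x = -0.005791, ∂h/∂y = -0.004066 (det = 24350).
Head at (450888, 4108192) = 247.5 + (-0.005791)·(200) + (-0.004066)·(475) = 244.41 m.
That is lower than the 246.3 m at OW-C, so the point is downgradient.

downgradient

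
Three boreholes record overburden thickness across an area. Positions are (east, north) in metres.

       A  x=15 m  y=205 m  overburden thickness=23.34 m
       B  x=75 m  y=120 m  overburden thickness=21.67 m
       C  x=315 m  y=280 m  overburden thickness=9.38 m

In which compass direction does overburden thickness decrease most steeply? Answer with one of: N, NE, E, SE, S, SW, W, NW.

E

With d = a·x + b·y + c and A as origin, the differences give:
  60·a + (-85)·b = -1.67
  300·a + 75·b = -13.96
Eliminate b (×75 and ×(-85), subtract): 30000·a = -1311.850 → a = ∂d/∂x = -0.04373
Back-substitute: b = ∂d/∂y = -0.01122.
Steepest decrease is along −∇f = (+0.04373 E, +0.01122 N) → east.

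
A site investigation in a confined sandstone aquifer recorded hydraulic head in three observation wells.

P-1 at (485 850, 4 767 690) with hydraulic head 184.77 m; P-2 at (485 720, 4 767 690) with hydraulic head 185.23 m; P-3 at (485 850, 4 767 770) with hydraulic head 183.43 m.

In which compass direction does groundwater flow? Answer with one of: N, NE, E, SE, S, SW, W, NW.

N

∂h/∂x = (185.23 − 184.77) / (485720 − 485850) = -0.003538
∂h/∂y = (183.43 − 184.77) / (4767770 − 4767690) = -0.01675
Flow = −∇h = (+0.003538 east, +0.01675 north), which points north.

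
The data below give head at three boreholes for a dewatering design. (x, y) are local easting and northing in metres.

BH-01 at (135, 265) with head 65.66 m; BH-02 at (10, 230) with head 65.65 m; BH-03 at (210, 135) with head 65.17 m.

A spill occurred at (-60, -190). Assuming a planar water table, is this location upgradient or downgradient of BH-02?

With h = a·x + b·y + c and BH-01 as origin, the differences give:
  (-125)·a + (-35)·b = -0.01
  75·a + (-130)·b = -0.49
Eliminate b (×(-130) and ×(-35), subtract): 18875·a = -15.850 → a = ∂h/∂x = -0.0008397
Back-substitute: b = ∂h/∂y = +0.003285.
Head at (-60, -190) = 65.66 + (-0.0008397)·(-195) + (+0.003285)·(-455) = 64.33 m.
That is lower than the 65.65 m at BH-02, so the point is downgradient.

downgradient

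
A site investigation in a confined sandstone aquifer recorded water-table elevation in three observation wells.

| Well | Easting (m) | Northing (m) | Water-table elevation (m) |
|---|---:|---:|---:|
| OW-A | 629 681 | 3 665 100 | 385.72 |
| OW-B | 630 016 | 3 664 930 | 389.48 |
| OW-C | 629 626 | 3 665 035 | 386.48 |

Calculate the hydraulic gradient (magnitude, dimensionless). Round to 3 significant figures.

Differences from OW-A: to OW-B (Δx, Δy, Δh) = (335, -170, +3.76); to OW-C = (-55, -65, +0.76).
Determinant of the coordinate differences = 335·(-65) − (-55)·(-170) = -31125.
∂h/∂x = [(+3.76)·(-65) − (+0.76)·(-170)] / -31125 = +0.003701
∂h/∂y = [335·(+0.76) − (-55)·(+3.76)] / -31125 = -0.01482
|∇h| = √(0.003701² + -0.01482²) = 0.01528

0.0153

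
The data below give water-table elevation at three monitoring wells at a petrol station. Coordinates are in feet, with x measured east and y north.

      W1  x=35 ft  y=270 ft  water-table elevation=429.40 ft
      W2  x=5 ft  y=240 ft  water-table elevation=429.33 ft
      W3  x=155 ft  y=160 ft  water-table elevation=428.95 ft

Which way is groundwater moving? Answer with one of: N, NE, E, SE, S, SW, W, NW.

S

With h = a·x + b·y + c and W1 as origin, the differences give:
  (-30)·a + (-30)·b = -0.07
  120·a + (-110)·b = -0.45
Eliminate b (×(-110) and ×(-30), subtract): 6900·a = -5.800 → a = ∂h/∂x = -0.0008406
Back-substitute: b = ∂h/∂y = +0.003174.
Flow = −∇h = (+0.0008406 east, -0.003174 north), which points south.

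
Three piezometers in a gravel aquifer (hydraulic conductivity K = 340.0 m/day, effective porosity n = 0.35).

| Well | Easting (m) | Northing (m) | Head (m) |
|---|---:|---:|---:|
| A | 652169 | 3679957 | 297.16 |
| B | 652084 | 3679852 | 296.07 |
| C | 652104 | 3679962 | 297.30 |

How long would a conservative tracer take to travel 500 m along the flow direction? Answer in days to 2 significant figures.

With h = a·x + b·y + c and A as origin, the differences give:
  (-85)·a + (-105)·b = -1.09
  (-65)·a + 5·b = +0.14
Eliminate b (×5 and ×(-105), subtract): -7250·a = 9.250 → a = ∂h/∂x = -0.001276
Back-substitute: b = ∂h/∂y = +0.01141.
|∇h| = √(-0.001276² + 0.01141²) = 0.01148
Seepage velocity v = K·i/n = 340.0 × 0.01148 / 0.35 = 11.15 m/day.
t = 500 / 11.15 = 44.84 days.

45 days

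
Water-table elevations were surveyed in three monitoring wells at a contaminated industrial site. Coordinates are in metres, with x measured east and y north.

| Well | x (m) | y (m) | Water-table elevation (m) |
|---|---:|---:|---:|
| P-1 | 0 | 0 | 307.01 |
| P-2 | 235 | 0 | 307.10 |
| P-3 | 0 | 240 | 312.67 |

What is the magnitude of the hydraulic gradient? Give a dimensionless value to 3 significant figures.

∂h/∂x = (307.10 − 307.01) / (235 − 0) = +0.0003830
∂h/∂y = (312.67 − 307.01) / (240 − 0) = +0.02358
|∇h| = √(0.0003830² + 0.02358²) = 0.02358

0.0236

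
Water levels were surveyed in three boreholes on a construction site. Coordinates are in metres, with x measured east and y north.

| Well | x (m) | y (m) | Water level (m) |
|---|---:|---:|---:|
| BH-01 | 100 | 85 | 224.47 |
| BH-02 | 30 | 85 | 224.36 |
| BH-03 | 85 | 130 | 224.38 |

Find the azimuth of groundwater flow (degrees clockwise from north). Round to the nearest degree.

With h = a·x + b·y + c and BH-01 as origin, the differences give:
  (-70)·a + 0·b = -0.11
  (-15)·a + 45·b = -0.09
Eliminate b (×45 and ×0, subtract): -3150·a = -4.950 → a = ∂h/∂x = +0.001571
Back-substitute: b = ∂h/∂y = -0.001476.
Flow direction (−∇h) has components (-0.001571 E, +0.001476 N).
Azimuth = atan2(E, N) = atan2(-0.001571, +0.001476) = 313.2° ≈ 313°.

313°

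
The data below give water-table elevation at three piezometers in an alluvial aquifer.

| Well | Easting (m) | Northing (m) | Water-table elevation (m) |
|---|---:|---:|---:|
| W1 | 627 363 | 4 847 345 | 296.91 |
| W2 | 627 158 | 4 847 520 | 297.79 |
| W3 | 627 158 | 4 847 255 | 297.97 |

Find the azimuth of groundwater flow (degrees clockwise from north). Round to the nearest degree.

082°

Taking W1 as reference: W2−W1 = (-205, 175, +0.88); W3−W1 = (-205, -90, +1.06).
Solve a·Δx + b·Δy = Δh: det = (-205)·(-90) − (-205)·175 = 54325.
∂h/∂x = [(+0.88)·(-90) − (+1.06)·175] / 54325 = -0.004873
∂h/∂y = [(-205)·(+1.06) − (-205)·(+0.88)] / 54325 = -0.0006792
Flow direction (−∇h) has components (+0.004873 E, +0.0006792 N).
Azimuth = atan2(E, N) = atan2(+0.004873, +0.0006792) = 82.1° ≈ 082°.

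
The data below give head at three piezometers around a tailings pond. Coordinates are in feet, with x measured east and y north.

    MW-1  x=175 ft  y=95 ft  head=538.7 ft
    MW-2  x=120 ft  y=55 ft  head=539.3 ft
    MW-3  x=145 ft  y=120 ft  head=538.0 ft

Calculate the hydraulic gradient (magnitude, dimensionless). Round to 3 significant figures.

With h = a·x + b·y + c and MW-1 as origin, the differences give:
  (-55)·a + (-40)·b = +0.6
  (-30)·a + 25·b = -0.7
Eliminate b (×25 and ×(-40), subtract): -2575·a = -13.00 → a = ∂h/∂x = +0.005049
Back-substitute: b = ∂h/∂y = -0.02194.
|∇h| = √(0.005049² + -0.02194²) = 0.02251

0.0225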